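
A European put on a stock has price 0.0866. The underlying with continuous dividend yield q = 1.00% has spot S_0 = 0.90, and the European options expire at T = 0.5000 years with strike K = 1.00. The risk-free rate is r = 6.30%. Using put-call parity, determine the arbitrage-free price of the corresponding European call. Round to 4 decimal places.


Put-call parity: C - P = S_0 * exp(-qT) - K * exp(-rT).
S_0 * exp(-qT) = 0.9000 * 0.99501248 = 0.89551123
K * exp(-rT) = 1.0000 * 0.96899096 = 0.96899096
C = P + S*exp(-qT) - K*exp(-rT)
C = 0.0866 + 0.89551123 - 0.96899096 = 0.0131

Answer: Call price = 0.0131


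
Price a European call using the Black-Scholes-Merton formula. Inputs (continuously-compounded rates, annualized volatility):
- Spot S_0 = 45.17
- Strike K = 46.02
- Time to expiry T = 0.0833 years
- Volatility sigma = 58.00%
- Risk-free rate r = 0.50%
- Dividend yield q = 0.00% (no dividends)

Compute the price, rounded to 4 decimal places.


d1 = (ln(S/K) + (r - q + 0.5*sigma^2) * T) / (sigma * sqrt(T)) = -0.02518174
d2 = d1 - sigma * sqrt(T) = -0.19257983
exp(-rT) = 0.99958359; exp(-qT) = 1.00000000
C = S_0 * exp(-qT) * N(d1) - K * exp(-rT) * N(d2)
N(d1) = 0.48995500; N(d2) = 0.42364402
C = 45.1700 * 1.00000000 * 0.48995500 - 46.0200 * 0.99958359 * 0.42364402 = 2.6433

Answer: Price = 2.6433


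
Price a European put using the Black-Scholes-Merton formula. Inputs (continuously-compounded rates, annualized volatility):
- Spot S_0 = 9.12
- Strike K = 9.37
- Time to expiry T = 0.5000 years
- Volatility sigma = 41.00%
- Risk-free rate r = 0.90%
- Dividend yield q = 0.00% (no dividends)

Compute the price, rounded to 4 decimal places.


d1 = (ln(S/K) + (r - q + 0.5*sigma^2) * T) / (sigma * sqrt(T)) = 0.06719828
d2 = d1 - sigma * sqrt(T) = -0.22271550
exp(-rT) = 0.99551011; exp(-qT) = 1.00000000
P = K * exp(-rT) * N(-d2) - S_0 * exp(-qT) * N(-d1)
N(-d1) = 0.47321193; N(-d2) = 0.58812153
P = 9.3700 * 0.99551011 * 0.58812153 - 9.1200 * 1.00000000 * 0.47321193 = 1.1703

Answer: Price = 1.1703


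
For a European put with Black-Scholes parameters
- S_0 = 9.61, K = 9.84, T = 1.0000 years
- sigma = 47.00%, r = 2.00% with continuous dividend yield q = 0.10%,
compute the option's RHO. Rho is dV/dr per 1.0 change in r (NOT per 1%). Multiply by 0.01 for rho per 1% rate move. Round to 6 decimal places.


d1 = 0.2251032168; d2 = -0.2448967832
phi(d1) = 0.3889617527; exp(-qT) = 0.9990004998; exp(-rT) = 0.9801986733
N(-d2) = 0.5967318237
Rho = -K*T*exp(-rT)*N(-d2) = -9.8400 * 1.0000 * 0.9801986733 * 0.5967318237 = -5.755571

Answer: Rho = -5.755571


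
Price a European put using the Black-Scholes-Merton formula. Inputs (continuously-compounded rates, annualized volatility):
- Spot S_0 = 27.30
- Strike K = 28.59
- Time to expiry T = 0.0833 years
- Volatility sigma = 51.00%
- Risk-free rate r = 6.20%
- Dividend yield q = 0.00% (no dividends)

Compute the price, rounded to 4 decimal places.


Answer: Price = 2.2695

Derivation:
d1 = (ln(S/K) + (r - q + 0.5*sigma^2) * T) / (sigma * sqrt(T)) = -0.20498363
d2 = d1 - sigma * sqrt(T) = -0.35217850
exp(-rT) = 0.99484871; exp(-qT) = 1.00000000
P = K * exp(-rT) * N(-d2) - S_0 * exp(-qT) * N(-d1)
N(-d1) = 0.58120754; N(-d2) = 0.63764780
P = 28.5900 * 0.99484871 * 0.63764780 - 27.3000 * 1.00000000 * 0.58120754 = 2.2695


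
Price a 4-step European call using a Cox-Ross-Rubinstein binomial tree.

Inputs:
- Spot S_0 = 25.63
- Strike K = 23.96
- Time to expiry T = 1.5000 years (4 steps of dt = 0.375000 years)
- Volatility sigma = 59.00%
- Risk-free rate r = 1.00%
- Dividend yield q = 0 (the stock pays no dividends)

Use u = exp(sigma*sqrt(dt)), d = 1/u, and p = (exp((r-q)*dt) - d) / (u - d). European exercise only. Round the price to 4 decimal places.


Answer: Price = V(0,0) = 7.8467

Derivation:
dt = T/N = 0.375000
u = exp(sigma*sqrt(dt)) = 1.435194; d = 1/u = 0.696770
p = (exp((r-q)*dt) - d) / (u - d) = 0.415733
Discount per step: exp(-r*dt) = 0.996257
Stock lattice S(k, i) with i counting down-moves:
  k=0: S(0,0) = 25.6300
  k=1: S(1,0) = 36.7840; S(1,1) = 17.8582
  k=2: S(2,0) = 52.7922; S(2,1) = 25.6300; S(2,2) = 12.4431
  k=3: S(3,0) = 75.7670; S(3,1) = 36.7840; S(3,2) = 17.8582; S(3,3) = 8.6700
  k=4: S(4,0) = 108.7403; S(4,1) = 52.7922; S(4,2) = 25.6300; S(4,3) = 12.4431; S(4,4) = 6.0410
Terminal payoffs V(N, i) = max(S_T - K, 0):
  V(4,0) = 84.780302; V(4,1) = 28.832177; V(4,2) = 1.670000; V(4,3) = 0.000000; V(4,4) = 0.000000
Backward induction: V(k, i) = exp(-r*dt) * [p * V(k+1, i) + (1-p) * V(k+1, i+1)].
  V(3,0) = exp(-r*dt) * [p*84.780302 + (1-p)*28.832177] = 51.896675
  V(3,1) = exp(-r*dt) * [p*28.832177 + (1-p)*1.670000] = 12.913693
  V(3,2) = exp(-r*dt) * [p*1.670000 + (1-p)*0.000000] = 0.691675
  V(3,3) = exp(-r*dt) * [p*0.000000 + (1-p)*0.000000] = 0.000000
  V(2,0) = exp(-r*dt) * [p*51.896675 + (1-p)*12.913693] = 29.011205
  V(2,1) = exp(-r*dt) * [p*12.913693 + (1-p)*0.691675] = 5.751163
  V(2,2) = exp(-r*dt) * [p*0.691675 + (1-p)*0.000000] = 0.286476
  V(1,0) = exp(-r*dt) * [p*29.011205 + (1-p)*5.751163] = 15.363406
  V(1,1) = exp(-r*dt) * [p*5.751163 + (1-p)*0.286476] = 2.548750
  V(0,0) = exp(-r*dt) * [p*15.363406 + (1-p)*2.548750] = 7.846744


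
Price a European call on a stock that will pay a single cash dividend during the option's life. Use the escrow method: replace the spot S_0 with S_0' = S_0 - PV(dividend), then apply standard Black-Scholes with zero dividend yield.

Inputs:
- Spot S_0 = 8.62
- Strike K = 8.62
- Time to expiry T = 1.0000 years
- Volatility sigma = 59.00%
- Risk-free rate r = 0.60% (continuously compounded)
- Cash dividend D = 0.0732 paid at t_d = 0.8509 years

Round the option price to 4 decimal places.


PV(D) = D * exp(-r * t_d) = 0.0732 * 0.99490761 = 0.07282724
S_0' = S_0 - PV(D) = 8.6200 - 0.07282724 = 8.54717276
d1 = (ln(S_0'/K) + (r + sigma^2/2)*T) / (sigma*sqrt(T)) = 0.29078894
d2 = d1 - sigma*sqrt(T) = -0.29921106
exp(-rT) = 0.99401796
N(d1) = 0.61439363; N(d2) = 0.38238950
C = S_0' * N(d1) - K * exp(-rT) * N(d2) = 8.54717276 * 0.61439363 - 8.6200 * 0.99401796 * 0.38238950 = 1.9748

Answer: Price = 1.9748


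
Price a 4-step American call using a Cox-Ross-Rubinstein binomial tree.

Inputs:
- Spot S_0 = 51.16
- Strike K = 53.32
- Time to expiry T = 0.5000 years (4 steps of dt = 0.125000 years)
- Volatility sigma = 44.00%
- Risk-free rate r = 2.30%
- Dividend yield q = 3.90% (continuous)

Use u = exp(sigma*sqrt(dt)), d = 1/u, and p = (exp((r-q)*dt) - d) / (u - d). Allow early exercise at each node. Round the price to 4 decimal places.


Answer: Price = V(0,0) = 5.1474

Derivation:
dt = T/N = 0.125000
u = exp(sigma*sqrt(dt)) = 1.168316; d = 1/u = 0.855933
p = (exp((r-q)*dt) - d) / (u - d) = 0.454791
Discount per step: exp(-r*dt) = 0.997129
Stock lattice S(k, i) with i counting down-moves:
  k=0: S(0,0) = 51.1600
  k=1: S(1,0) = 59.7711; S(1,1) = 43.7895
  k=2: S(2,0) = 69.8315; S(2,1) = 51.1600; S(2,2) = 37.4809
  k=3: S(3,0) = 81.5852; S(3,1) = 59.7711; S(3,2) = 43.7895; S(3,3) = 32.0811
  k=4: S(4,0) = 95.3174; S(4,1) = 69.8315; S(4,2) = 51.1600; S(4,3) = 37.4809; S(4,4) = 27.4593
Terminal payoffs V(N, i) = max(S_T - K, 0):
  V(4,0) = 41.997359; V(4,1) = 16.511483; V(4,2) = 0.000000; V(4,3) = 0.000000; V(4,4) = 0.000000
Backward induction: V(k, i) = exp(-r*dt) * [p * V(k+1, i) + (1-p) * V(k+1, i+1)]; then take max(V_cont, immediate exercise) for American.
  V(3,0) = exp(-r*dt) * [p*41.997359 + (1-p)*16.511483] = 28.021562; exercise = 28.265247; V(3,0) = max -> 28.265247
  V(3,1) = exp(-r*dt) * [p*16.511483 + (1-p)*0.000000] = 7.487722; exercise = 6.451052; V(3,1) = max -> 7.487722
  V(3,2) = exp(-r*dt) * [p*0.000000 + (1-p)*0.000000] = 0.000000; exercise = 0.000000; V(3,2) = max -> 0.000000
  V(3,3) = exp(-r*dt) * [p*0.000000 + (1-p)*0.000000] = 0.000000; exercise = 0.000000; V(3,3) = max -> 0.000000
  V(2,0) = exp(-r*dt) * [p*28.265247 + (1-p)*7.487722] = 16.888537; exercise = 16.511483; V(2,0) = max -> 16.888537
  V(2,1) = exp(-r*dt) * [p*7.487722 + (1-p)*0.000000] = 3.395575; exercise = 0.000000; V(2,1) = max -> 3.395575
  V(2,2) = exp(-r*dt) * [p*0.000000 + (1-p)*0.000000] = 0.000000; exercise = 0.000000; V(2,2) = max -> 0.000000
  V(1,0) = exp(-r*dt) * [p*16.888537 + (1-p)*3.395575] = 9.504693; exercise = 6.451052; V(1,0) = max -> 9.504693
  V(1,1) = exp(-r*dt) * [p*3.395575 + (1-p)*0.000000] = 1.539845; exercise = 0.000000; V(1,1) = max -> 1.539845
  V(0,0) = exp(-r*dt) * [p*9.504693 + (1-p)*1.539845] = 5.147369; exercise = 0.000000; V(0,0) = max -> 5.147369


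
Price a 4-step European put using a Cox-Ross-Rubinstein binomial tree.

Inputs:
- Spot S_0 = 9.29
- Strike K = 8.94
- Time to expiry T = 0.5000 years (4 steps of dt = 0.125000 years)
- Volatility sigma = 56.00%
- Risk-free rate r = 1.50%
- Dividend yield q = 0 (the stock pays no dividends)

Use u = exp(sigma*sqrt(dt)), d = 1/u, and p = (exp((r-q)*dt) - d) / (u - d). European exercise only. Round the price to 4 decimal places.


Answer: Price = V(0,0) = 1.1982

Derivation:
dt = T/N = 0.125000
u = exp(sigma*sqrt(dt)) = 1.218950; d = 1/u = 0.820378
p = (exp((r-q)*dt) - d) / (u - d) = 0.455372
Discount per step: exp(-r*dt) = 0.998127
Stock lattice S(k, i) with i counting down-moves:
  k=0: S(0,0) = 9.2900
  k=1: S(1,0) = 11.3240; S(1,1) = 7.6213
  k=2: S(2,0) = 13.8034; S(2,1) = 9.2900; S(2,2) = 6.2524
  k=3: S(3,0) = 16.8257; S(3,1) = 11.3240; S(3,2) = 7.6213; S(3,3) = 5.1293
  k=4: S(4,0) = 20.5097; S(4,1) = 13.8034; S(4,2) = 9.2900; S(4,3) = 6.2524; S(4,4) = 4.2080
Terminal payoffs V(N, i) = max(K - S_T, 0):
  V(4,0) = 0.000000; V(4,1) = 0.000000; V(4,2) = 0.000000; V(4,3) = 2.687641; V(4,4) = 4.732036
Backward induction: V(k, i) = exp(-r*dt) * [p * V(k+1, i) + (1-p) * V(k+1, i+1)].
  V(3,0) = exp(-r*dt) * [p*0.000000 + (1-p)*0.000000] = 0.000000
  V(3,1) = exp(-r*dt) * [p*0.000000 + (1-p)*0.000000] = 0.000000
  V(3,2) = exp(-r*dt) * [p*0.000000 + (1-p)*2.687641] = 1.461022
  V(3,3) = exp(-r*dt) * [p*2.687641 + (1-p)*4.732036] = 3.793955
  V(2,0) = exp(-r*dt) * [p*0.000000 + (1-p)*0.000000] = 0.000000
  V(2,1) = exp(-r*dt) * [p*0.000000 + (1-p)*1.461022] = 0.794223
  V(2,2) = exp(-r*dt) * [p*1.461022 + (1-p)*3.793955] = 2.726485
  V(1,0) = exp(-r*dt) * [p*0.000000 + (1-p)*0.794223] = 0.431745
  V(1,1) = exp(-r*dt) * [p*0.794223 + (1-p)*2.726485] = 1.843127
  V(0,0) = exp(-r*dt) * [p*0.431745 + (1-p)*1.843127] = 1.198174


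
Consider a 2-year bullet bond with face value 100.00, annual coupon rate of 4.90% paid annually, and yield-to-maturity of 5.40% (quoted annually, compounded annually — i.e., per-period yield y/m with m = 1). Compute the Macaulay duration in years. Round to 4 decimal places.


Coupon per period c = face * coupon_rate / m = 4.900000
Periods per year m = 1; per-period yield y/m = 0.054000
Number of cashflows N = 2
Cashflows (t years, CF_t, discount factor 1/(1+y/m)^(m*t), PV):
  t = 1.0000: CF_t = 4.900000, DF = 0.948767, PV = 4.648956
  t = 2.0000: CF_t = 104.900000, DF = 0.900158, PV = 94.426581
Price P = sum_t PV_t = 99.075538
Macaulay numerator sum_t t * PV_t:
  t * PV_t at t = 1.0000: 4.648956
  t * PV_t at t = 2.0000: 188.853163
Macaulay duration D = (sum_t t * PV_t) / P = 193.502119 / 99.075538 = 1.953077

Answer: Macaulay duration = 1.9531 years


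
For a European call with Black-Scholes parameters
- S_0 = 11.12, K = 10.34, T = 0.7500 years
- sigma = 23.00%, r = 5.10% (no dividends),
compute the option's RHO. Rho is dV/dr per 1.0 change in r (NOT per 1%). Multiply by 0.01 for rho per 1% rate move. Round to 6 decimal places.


d1 = 0.6567380385; d2 = 0.4575521956
phi(d1) = 0.3215536231; exp(-qT) = 1.0000000000; exp(-rT) = 0.9624722927
N(d2) = 0.6763629026
Rho = K*T*exp(-rT)*N(d2) = 10.3400 * 0.7500 * 0.9624722927 * 0.6763629026 = 5.048354

Answer: Rho = 5.048354


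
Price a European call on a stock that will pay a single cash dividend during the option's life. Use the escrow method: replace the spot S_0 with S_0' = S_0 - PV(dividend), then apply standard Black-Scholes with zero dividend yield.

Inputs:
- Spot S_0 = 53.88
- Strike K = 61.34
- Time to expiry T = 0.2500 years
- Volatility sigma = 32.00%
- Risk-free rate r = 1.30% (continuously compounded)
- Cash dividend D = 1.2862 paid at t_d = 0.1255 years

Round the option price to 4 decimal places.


Answer: Price = 0.8432

Derivation:
PV(D) = D * exp(-r * t_d) = 1.2862 * 0.99836983 = 1.28410328
S_0' = S_0 - PV(D) = 53.8800 - 1.28410328 = 52.59589672
d1 = (ln(S_0'/K) + (r + sigma^2/2)*T) / (sigma*sqrt(T)) = -0.86090032
d2 = d1 - sigma*sqrt(T) = -1.02090032
exp(-rT) = 0.99675528
N(d1) = 0.19464647; N(d2) = 0.15365083
C = S_0' * N(d1) - K * exp(-rT) * N(d2) = 52.59589672 * 0.19464647 - 61.3400 * 0.99675528 * 0.15365083 = 0.8432


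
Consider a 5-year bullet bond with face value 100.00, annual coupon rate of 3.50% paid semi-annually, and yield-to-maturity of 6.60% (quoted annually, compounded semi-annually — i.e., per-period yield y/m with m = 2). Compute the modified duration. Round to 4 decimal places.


Answer: Modified duration = 4.4502

Derivation:
Coupon per period c = face * coupon_rate / m = 1.750000
Periods per year m = 2; per-period yield y/m = 0.033000
Number of cashflows N = 10
Cashflows (t years, CF_t, discount factor 1/(1+y/m)^(m*t), PV):
  t = 0.5000: CF_t = 1.750000, DF = 0.968054, PV = 1.694095
  t = 1.0000: CF_t = 1.750000, DF = 0.937129, PV = 1.639976
  t = 1.5000: CF_t = 1.750000, DF = 0.907192, PV = 1.587585
  t = 2.0000: CF_t = 1.750000, DF = 0.878211, PV = 1.536869
  t = 2.5000: CF_t = 1.750000, DF = 0.850156, PV = 1.487772
  t = 3.0000: CF_t = 1.750000, DF = 0.822997, PV = 1.440244
  t = 3.5000: CF_t = 1.750000, DF = 0.796705, PV = 1.394234
  t = 4.0000: CF_t = 1.750000, DF = 0.771254, PV = 1.349694
  t = 4.5000: CF_t = 1.750000, DF = 0.746616, PV = 1.306577
  t = 5.0000: CF_t = 101.750000, DF = 0.722764, PV = 73.541283
Price P = sum_t PV_t = 86.978330
First compute Macaulay numerator sum_t t * PV_t:
  t * PV_t at t = 0.5000: 0.847047
  t * PV_t at t = 1.0000: 1.639976
  t * PV_t at t = 1.5000: 2.381378
  t * PV_t at t = 2.0000: 3.073737
  t * PV_t at t = 2.5000: 3.719431
  t * PV_t at t = 3.0000: 4.320732
  t * PV_t at t = 3.5000: 4.879820
  t * PV_t at t = 4.0000: 5.398778
  t * PV_t at t = 4.5000: 5.879598
  t * PV_t at t = 5.0000: 367.706415
Macaulay duration D = 399.846914 / 86.978330 = 4.597087
Modified duration = D / (1 + y/m) = 4.597087 / (1 + 0.033000) = 4.450229


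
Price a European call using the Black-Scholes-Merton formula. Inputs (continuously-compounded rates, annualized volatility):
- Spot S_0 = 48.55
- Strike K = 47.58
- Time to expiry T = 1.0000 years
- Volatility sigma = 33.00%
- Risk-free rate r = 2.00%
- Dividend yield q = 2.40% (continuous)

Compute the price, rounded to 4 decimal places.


d1 = (ln(S/K) + (r - q + 0.5*sigma^2) * T) / (sigma * sqrt(T)) = 0.21403542
d2 = d1 - sigma * sqrt(T) = -0.11596458
exp(-rT) = 0.98019867; exp(-qT) = 0.97628571
C = S_0 * exp(-qT) * N(d1) - K * exp(-rT) * N(d2)
N(d1) = 0.58474028; N(d2) = 0.45384031
C = 48.5500 * 0.97628571 * 0.58474028 - 47.5800 * 0.98019867 * 0.45384031 = 6.5498

Answer: Price = 6.5498


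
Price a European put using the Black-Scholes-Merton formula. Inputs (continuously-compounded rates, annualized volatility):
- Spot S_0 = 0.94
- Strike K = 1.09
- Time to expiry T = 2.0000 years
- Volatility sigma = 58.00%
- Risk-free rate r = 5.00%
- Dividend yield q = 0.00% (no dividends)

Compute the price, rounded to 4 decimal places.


d1 = (ln(S/K) + (r - q + 0.5*sigma^2) * T) / (sigma * sqrt(T)) = 0.35153801
d2 = d1 - sigma * sqrt(T) = -0.46870585
exp(-rT) = 0.90483742; exp(-qT) = 1.00000000
P = K * exp(-rT) * N(-d2) - S_0 * exp(-qT) * N(-d1)
N(-d1) = 0.36259238; N(-d2) = 0.68036005
P = 1.0900 * 0.90483742 * 0.68036005 - 0.9400 * 1.00000000 * 0.36259238 = 0.3302

Answer: Price = 0.3302


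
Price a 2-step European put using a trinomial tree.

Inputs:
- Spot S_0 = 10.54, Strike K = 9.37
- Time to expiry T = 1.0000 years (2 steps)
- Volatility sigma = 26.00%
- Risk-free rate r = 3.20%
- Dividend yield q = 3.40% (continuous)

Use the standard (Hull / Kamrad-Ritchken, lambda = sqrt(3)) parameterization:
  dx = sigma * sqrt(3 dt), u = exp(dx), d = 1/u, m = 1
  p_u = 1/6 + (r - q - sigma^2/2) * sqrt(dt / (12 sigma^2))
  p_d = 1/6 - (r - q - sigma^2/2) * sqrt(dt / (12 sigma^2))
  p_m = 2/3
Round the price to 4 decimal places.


Answer: Price = V(0,0) = 0.5681

Derivation:
dt = T/N = 0.500000; dx = sigma*sqrt(3*dt) = 0.318434
u = exp(dx) = 1.374972; d = 1/u = 0.727287
p_u = 0.138560, p_m = 0.666667, p_d = 0.194773
Discount per step: exp(-r*dt) = 0.984127
Stock lattice S(k, j) with j the centered position index:
  k=0: S(0,+0) = 10.5400
  k=1: S(1,-1) = 7.6656; S(1,+0) = 10.5400; S(1,+1) = 14.4922
  k=2: S(2,-2) = 5.5751; S(2,-1) = 7.6656; S(2,+0) = 10.5400; S(2,+1) = 14.4922; S(2,+2) = 19.9264
Terminal payoffs V(N, j) = max(K - S_T, 0):
  V(2,-2) = 3.794900; V(2,-1) = 1.704392; V(2,+0) = 0.000000; V(2,+1) = 0.000000; V(2,+2) = 0.000000
Backward induction: V(k, j) = exp(-r*dt) * [p_u * V(k+1, j+1) + p_m * V(k+1, j) + p_d * V(k+1, j-1)]
  V(1,-1) = exp(-r*dt) * [p_u*0.000000 + p_m*1.704392 + p_d*3.794900] = 1.845637
  V(1,+0) = exp(-r*dt) * [p_u*0.000000 + p_m*0.000000 + p_d*1.704392] = 0.326700
  V(1,+1) = exp(-r*dt) * [p_u*0.000000 + p_m*0.000000 + p_d*0.000000] = 0.000000
  V(0,+0) = exp(-r*dt) * [p_u*0.000000 + p_m*0.326700 + p_d*1.845637] = 0.568117


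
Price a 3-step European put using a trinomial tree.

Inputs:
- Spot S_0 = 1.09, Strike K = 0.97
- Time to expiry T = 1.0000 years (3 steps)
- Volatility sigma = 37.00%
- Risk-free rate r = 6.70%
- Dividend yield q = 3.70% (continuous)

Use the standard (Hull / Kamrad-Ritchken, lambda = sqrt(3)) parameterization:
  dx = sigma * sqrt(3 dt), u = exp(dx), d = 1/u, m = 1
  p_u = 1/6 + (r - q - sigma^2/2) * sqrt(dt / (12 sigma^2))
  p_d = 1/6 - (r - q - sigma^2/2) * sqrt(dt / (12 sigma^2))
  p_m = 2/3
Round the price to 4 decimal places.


Answer: Price = V(0,0) = 0.0849

Derivation:
dt = T/N = 0.333333; dx = sigma*sqrt(3*dt) = 0.370000
u = exp(dx) = 1.447735; d = 1/u = 0.690734
p_u = 0.149347, p_m = 0.666667, p_d = 0.183986
Discount per step: exp(-r*dt) = 0.977914
Stock lattice S(k, j) with j the centered position index:
  k=0: S(0,+0) = 1.0900
  k=1: S(1,-1) = 0.7529; S(1,+0) = 1.0900; S(1,+1) = 1.5780
  k=2: S(2,-2) = 0.5201; S(2,-1) = 0.7529; S(2,+0) = 1.0900; S(2,+1) = 1.5780; S(2,+2) = 2.2846
  k=3: S(3,-3) = 0.3592; S(3,-2) = 0.5201; S(3,-1) = 0.7529; S(3,+0) = 1.0900; S(3,+1) = 1.5780; S(3,+2) = 2.2846; S(3,+3) = 3.3075
Terminal payoffs V(N, j) = max(K - S_T, 0):
  V(3,-3) = 0.610781; V(3,-2) = 0.449946; V(3,-1) = 0.217100; V(3,+0) = 0.000000; V(3,+1) = 0.000000; V(3,+2) = 0.000000; V(3,+3) = 0.000000
Backward induction: V(k, j) = exp(-r*dt) * [p_u * V(k+1, j+1) + p_m * V(k+1, j) + p_d * V(k+1, j-1)]
  V(2,-2) = exp(-r*dt) * [p_u*0.217100 + p_m*0.449946 + p_d*0.610781] = 0.434939
  V(2,-1) = exp(-r*dt) * [p_u*0.000000 + p_m*0.217100 + p_d*0.449946] = 0.222492
  V(2,+0) = exp(-r*dt) * [p_u*0.000000 + p_m*0.000000 + p_d*0.217100] = 0.039061
  V(2,+1) = exp(-r*dt) * [p_u*0.000000 + p_m*0.000000 + p_d*0.000000] = 0.000000
  V(2,+2) = exp(-r*dt) * [p_u*0.000000 + p_m*0.000000 + p_d*0.000000] = 0.000000
  V(1,-1) = exp(-r*dt) * [p_u*0.039061 + p_m*0.222492 + p_d*0.434939] = 0.229013
  V(1,+0) = exp(-r*dt) * [p_u*0.000000 + p_m*0.039061 + p_d*0.222492] = 0.065497
  V(1,+1) = exp(-r*dt) * [p_u*0.000000 + p_m*0.000000 + p_d*0.039061] = 0.007028
  V(0,+0) = exp(-r*dt) * [p_u*0.007028 + p_m*0.065497 + p_d*0.229013] = 0.084931


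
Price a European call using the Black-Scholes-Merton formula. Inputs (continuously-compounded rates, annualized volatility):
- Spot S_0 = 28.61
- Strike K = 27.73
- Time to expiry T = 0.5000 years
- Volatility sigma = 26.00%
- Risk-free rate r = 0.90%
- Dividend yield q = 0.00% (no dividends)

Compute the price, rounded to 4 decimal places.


Answer: Price = 2.5996

Derivation:
d1 = (ln(S/K) + (r - q + 0.5*sigma^2) * T) / (sigma * sqrt(T)) = 0.28633173
d2 = d1 - sigma * sqrt(T) = 0.10248396
exp(-rT) = 0.99551011; exp(-qT) = 1.00000000
C = S_0 * exp(-qT) * N(d1) - K * exp(-rT) * N(d2)
N(d1) = 0.61268797; N(d2) = 0.54081373
C = 28.6100 * 1.00000000 * 0.61268797 - 27.7300 * 0.99551011 * 0.54081373 = 2.5996


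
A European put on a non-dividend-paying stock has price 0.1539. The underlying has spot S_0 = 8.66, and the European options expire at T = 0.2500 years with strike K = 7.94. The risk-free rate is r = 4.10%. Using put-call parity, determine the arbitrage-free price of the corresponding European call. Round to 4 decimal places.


Put-call parity: C - P = S_0 * exp(-qT) - K * exp(-rT).
S_0 * exp(-qT) = 8.6600 * 1.00000000 = 8.66000000
K * exp(-rT) = 7.9400 * 0.98980235 = 7.85903068
C = P + S*exp(-qT) - K*exp(-rT)
C = 0.1539 + 8.66000000 - 7.85903068 = 0.9549

Answer: Call price = 0.9549


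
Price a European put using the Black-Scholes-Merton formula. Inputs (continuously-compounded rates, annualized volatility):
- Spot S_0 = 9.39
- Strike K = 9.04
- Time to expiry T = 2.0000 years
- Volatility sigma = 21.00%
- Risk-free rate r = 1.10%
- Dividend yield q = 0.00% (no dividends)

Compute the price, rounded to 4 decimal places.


Answer: Price = 0.8245

Derivation:
d1 = (ln(S/K) + (r - q + 0.5*sigma^2) * T) / (sigma * sqrt(T)) = 0.35047619
d2 = d1 - sigma * sqrt(T) = 0.05349134
exp(-rT) = 0.97824024; exp(-qT) = 1.00000000
P = K * exp(-rT) * N(-d2) - S_0 * exp(-qT) * N(-d1)
N(-d1) = 0.36299068; N(-d2) = 0.47867021
P = 9.0400 * 0.97824024 * 0.47867021 - 9.3900 * 1.00000000 * 0.36299068 = 0.8245


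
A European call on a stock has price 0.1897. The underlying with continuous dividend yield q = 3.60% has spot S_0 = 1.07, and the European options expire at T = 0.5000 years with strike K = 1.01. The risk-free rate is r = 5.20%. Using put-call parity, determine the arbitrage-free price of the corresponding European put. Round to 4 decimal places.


Answer: Put price = 0.1229

Derivation:
Put-call parity: C - P = S_0 * exp(-qT) - K * exp(-rT).
S_0 * exp(-qT) = 1.0700 * 0.98216103 = 1.05091230
K * exp(-rT) = 1.0100 * 0.97433509 = 0.98407844
P = C - S*exp(-qT) + K*exp(-rT)
P = 0.1897 - 1.05091230 + 0.98407844 = 0.1229


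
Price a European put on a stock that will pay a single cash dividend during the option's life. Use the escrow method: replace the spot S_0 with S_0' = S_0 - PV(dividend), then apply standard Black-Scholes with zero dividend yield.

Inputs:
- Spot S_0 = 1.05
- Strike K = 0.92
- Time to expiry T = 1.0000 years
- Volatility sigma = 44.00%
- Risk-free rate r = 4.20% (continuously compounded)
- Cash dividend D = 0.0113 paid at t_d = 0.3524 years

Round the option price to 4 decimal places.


PV(D) = D * exp(-r * t_d) = 0.0113 * 0.98530819 = 0.01113398
S_0' = S_0 - PV(D) = 1.0500 - 0.01113398 = 1.03886602
d1 = (ln(S_0'/K) + (r + sigma^2/2)*T) / (sigma*sqrt(T)) = 0.59161673
d2 = d1 - sigma*sqrt(T) = 0.15161673
exp(-rT) = 0.95886978
N(-d1) = 0.27705364; N(-d2) = 0.43974462
P = K * exp(-rT) * N(-d2) - S_0' * N(-d1) = 0.9200 * 0.95886978 * 0.43974462 - 1.03886602 * 0.27705364 = 0.1001

Answer: Price = 0.1001


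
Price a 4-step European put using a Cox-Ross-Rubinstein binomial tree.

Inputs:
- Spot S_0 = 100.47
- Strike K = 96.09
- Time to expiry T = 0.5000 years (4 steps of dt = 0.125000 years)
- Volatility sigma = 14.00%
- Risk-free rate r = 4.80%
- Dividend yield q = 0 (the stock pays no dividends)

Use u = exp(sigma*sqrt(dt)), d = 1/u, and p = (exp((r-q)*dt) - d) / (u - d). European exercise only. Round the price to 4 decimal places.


Answer: Price = V(0,0) = 1.5589

Derivation:
dt = T/N = 0.125000
u = exp(sigma*sqrt(dt)) = 1.050743; d = 1/u = 0.951708
p = (exp((r-q)*dt) - d) / (u - d) = 0.548395
Discount per step: exp(-r*dt) = 0.994018
Stock lattice S(k, i) with i counting down-moves:
  k=0: S(0,0) = 100.4700
  k=1: S(1,0) = 105.5681; S(1,1) = 95.6181
  k=2: S(2,0) = 110.9250; S(2,1) = 100.4700; S(2,2) = 91.0004
  k=3: S(3,0) = 116.5536; S(3,1) = 105.5681; S(3,2) = 95.6181; S(3,3) = 86.6058
  k=4: S(4,0) = 122.4679; S(4,1) = 110.9250; S(4,2) = 100.4700; S(4,3) = 91.0004; S(4,4) = 82.4234
Terminal payoffs V(N, i) = max(K - S_T, 0):
  V(4,0) = 0.000000; V(4,1) = 0.000000; V(4,2) = 0.000000; V(4,3) = 5.089571; V(4,4) = 13.666608
Backward induction: V(k, i) = exp(-r*dt) * [p * V(k+1, i) + (1-p) * V(k+1, i+1)].
  V(3,0) = exp(-r*dt) * [p*0.000000 + (1-p)*0.000000] = 0.000000
  V(3,1) = exp(-r*dt) * [p*0.000000 + (1-p)*0.000000] = 0.000000
  V(3,2) = exp(-r*dt) * [p*0.000000 + (1-p)*5.089571] = 2.284728
  V(3,3) = exp(-r*dt) * [p*5.089571 + (1-p)*13.666608] = 8.909389
  V(2,0) = exp(-r*dt) * [p*0.000000 + (1-p)*0.000000] = 0.000000
  V(2,1) = exp(-r*dt) * [p*0.000000 + (1-p)*2.284728] = 1.025623
  V(2,2) = exp(-r*dt) * [p*2.284728 + (1-p)*8.909389] = 5.244896
  V(1,0) = exp(-r*dt) * [p*0.000000 + (1-p)*1.025623] = 0.460406
  V(1,1) = exp(-r*dt) * [p*1.025623 + (1-p)*5.244896] = 2.913535
  V(0,0) = exp(-r*dt) * [p*0.460406 + (1-p)*2.913535] = 1.558871


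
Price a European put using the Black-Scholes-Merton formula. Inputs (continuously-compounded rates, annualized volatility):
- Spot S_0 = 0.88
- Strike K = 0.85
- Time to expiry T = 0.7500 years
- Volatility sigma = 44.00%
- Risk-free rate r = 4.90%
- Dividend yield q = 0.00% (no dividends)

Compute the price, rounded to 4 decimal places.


d1 = (ln(S/K) + (r - q + 0.5*sigma^2) * T) / (sigma * sqrt(T)) = 0.37799531
d2 = d1 - sigma * sqrt(T) = -0.00305587
exp(-rT) = 0.96391708; exp(-qT) = 1.00000000
P = K * exp(-rT) * N(-d2) - S_0 * exp(-qT) * N(-d1)
N(-d1) = 0.35271704; N(-d2) = 0.50121911
P = 0.8500 * 0.96391708 * 0.50121911 - 0.8800 * 1.00000000 * 0.35271704 = 0.1003

Answer: Price = 0.1003


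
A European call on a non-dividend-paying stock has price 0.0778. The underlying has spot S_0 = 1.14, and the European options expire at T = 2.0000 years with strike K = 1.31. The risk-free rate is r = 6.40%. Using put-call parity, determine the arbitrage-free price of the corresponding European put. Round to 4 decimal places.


Answer: Put price = 0.0904

Derivation:
Put-call parity: C - P = S_0 * exp(-qT) - K * exp(-rT).
S_0 * exp(-qT) = 1.1400 * 1.00000000 = 1.14000000
K * exp(-rT) = 1.3100 * 0.87985338 = 1.15260793
P = C - S*exp(-qT) + K*exp(-rT)
P = 0.0778 - 1.14000000 + 1.15260793 = 0.0904


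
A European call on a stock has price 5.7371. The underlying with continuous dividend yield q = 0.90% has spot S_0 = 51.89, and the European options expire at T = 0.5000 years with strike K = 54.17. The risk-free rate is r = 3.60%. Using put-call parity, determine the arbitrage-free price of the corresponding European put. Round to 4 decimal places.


Answer: Put price = 7.2837

Derivation:
Put-call parity: C - P = S_0 * exp(-qT) - K * exp(-rT).
S_0 * exp(-qT) = 51.8900 * 0.99551011 = 51.65701960
K * exp(-rT) = 54.1700 * 0.98216103 = 53.20366312
P = C - S*exp(-qT) + K*exp(-rT)
P = 5.7371 - 51.65701960 + 53.20366312 = 7.2837


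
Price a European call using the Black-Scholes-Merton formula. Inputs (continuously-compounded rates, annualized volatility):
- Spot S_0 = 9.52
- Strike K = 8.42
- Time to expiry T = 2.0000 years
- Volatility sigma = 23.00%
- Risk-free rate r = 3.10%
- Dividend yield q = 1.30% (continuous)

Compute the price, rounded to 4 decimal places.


d1 = (ln(S/K) + (r - q + 0.5*sigma^2) * T) / (sigma * sqrt(T)) = 0.65079962
d2 = d1 - sigma * sqrt(T) = 0.32553050
exp(-rT) = 0.93988289; exp(-qT) = 0.97433509
C = S_0 * exp(-qT) * N(d1) - K * exp(-rT) * N(d2)
N(d1) = 0.74241208; N(d2) = 0.62761020
C = 9.5200 * 0.97433509 * 0.74241208 - 8.4200 * 0.93988289 * 0.62761020 = 1.9196

Answer: Price = 1.9196


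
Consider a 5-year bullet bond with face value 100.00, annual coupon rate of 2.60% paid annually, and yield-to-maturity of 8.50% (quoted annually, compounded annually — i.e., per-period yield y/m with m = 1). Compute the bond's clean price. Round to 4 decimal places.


Answer: Price = 76.7502

Derivation:
Coupon per period c = face * coupon_rate / m = 2.600000
Periods per year m = 1; per-period yield y/m = 0.085000
Number of cashflows N = 5
Cashflows (t years, CF_t, discount factor 1/(1+y/m)^(m*t), PV):
  t = 1.0000: CF_t = 2.600000, DF = 0.921659, PV = 2.396313
  t = 2.0000: CF_t = 2.600000, DF = 0.849455, PV = 2.208584
  t = 3.0000: CF_t = 2.600000, DF = 0.782908, PV = 2.035561
  t = 4.0000: CF_t = 2.600000, DF = 0.721574, PV = 1.876093
  t = 5.0000: CF_t = 102.600000, DF = 0.665045, PV = 68.233660
Price P = sum_t PV_t = 76.750212


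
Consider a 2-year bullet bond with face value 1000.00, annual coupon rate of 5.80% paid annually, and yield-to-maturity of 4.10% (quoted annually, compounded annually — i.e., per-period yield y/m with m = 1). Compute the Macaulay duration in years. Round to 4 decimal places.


Answer: Macaulay duration = 1.9460 years

Derivation:
Coupon per period c = face * coupon_rate / m = 58.000000
Periods per year m = 1; per-period yield y/m = 0.041000
Number of cashflows N = 2
Cashflows (t years, CF_t, discount factor 1/(1+y/m)^(m*t), PV):
  t = 1.0000: CF_t = 58.000000, DF = 0.960615, PV = 55.715658
  t = 2.0000: CF_t = 1058.000000, DF = 0.922781, PV = 976.302067
Price P = sum_t PV_t = 1032.017725
Macaulay numerator sum_t t * PV_t:
  t * PV_t at t = 1.0000: 55.715658
  t * PV_t at t = 2.0000: 1952.604134
Macaulay duration D = (sum_t t * PV_t) / P = 2008.319792 / 1032.017725 = 1.946013


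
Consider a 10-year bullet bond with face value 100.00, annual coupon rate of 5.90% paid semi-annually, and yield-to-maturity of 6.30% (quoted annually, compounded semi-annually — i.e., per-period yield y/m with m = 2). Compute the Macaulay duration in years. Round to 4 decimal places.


Coupon per period c = face * coupon_rate / m = 2.950000
Periods per year m = 2; per-period yield y/m = 0.031500
Number of cashflows N = 20
Cashflows (t years, CF_t, discount factor 1/(1+y/m)^(m*t), PV):
  t = 0.5000: CF_t = 2.950000, DF = 0.969462, PV = 2.859913
  t = 1.0000: CF_t = 2.950000, DF = 0.939856, PV = 2.772577
  t = 1.5000: CF_t = 2.950000, DF = 0.911155, PV = 2.687907
  t = 2.0000: CF_t = 2.950000, DF = 0.883330, PV = 2.605824
  t = 2.5000: CF_t = 2.950000, DF = 0.856355, PV = 2.526247
  t = 3.0000: CF_t = 2.950000, DF = 0.830204, PV = 2.449101
  t = 3.5000: CF_t = 2.950000, DF = 0.804851, PV = 2.374310
  t = 4.0000: CF_t = 2.950000, DF = 0.780272, PV = 2.301803
  t = 4.5000: CF_t = 2.950000, DF = 0.756444, PV = 2.231510
  t = 5.0000: CF_t = 2.950000, DF = 0.733344, PV = 2.163364
  t = 5.5000: CF_t = 2.950000, DF = 0.710949, PV = 2.097300
  t = 6.0000: CF_t = 2.950000, DF = 0.689238, PV = 2.033252
  t = 6.5000: CF_t = 2.950000, DF = 0.668190, PV = 1.971161
  t = 7.0000: CF_t = 2.950000, DF = 0.647785, PV = 1.910965
  t = 7.5000: CF_t = 2.950000, DF = 0.628003, PV = 1.852608
  t = 8.0000: CF_t = 2.950000, DF = 0.608825, PV = 1.796033
  t = 8.5000: CF_t = 2.950000, DF = 0.590232, PV = 1.741186
  t = 9.0000: CF_t = 2.950000, DF = 0.572208, PV = 1.688013
  t = 9.5000: CF_t = 2.950000, DF = 0.554734, PV = 1.636465
  t = 10.0000: CF_t = 102.950000, DF = 0.537793, PV = 55.365816
Price P = sum_t PV_t = 97.065354
Macaulay numerator sum_t t * PV_t:
  t * PV_t at t = 0.5000: 1.429956
  t * PV_t at t = 1.0000: 2.772577
  t * PV_t at t = 1.5000: 4.031861
  t * PV_t at t = 2.0000: 5.211648
  t * PV_t at t = 2.5000: 6.315618
  t * PV_t at t = 3.0000: 7.347302
  t * PV_t at t = 3.5000: 8.310084
  t * PV_t at t = 4.0000: 9.207212
  t * PV_t at t = 4.5000: 10.041797
  t * PV_t at t = 5.0000: 10.816822
  t * PV_t at t = 5.5000: 11.535147
  t * PV_t at t = 6.0000: 12.199513
  t * PV_t at t = 6.5000: 12.812543
  t * PV_t at t = 7.0000: 13.376756
  t * PV_t at t = 7.5000: 13.894560
  t * PV_t at t = 8.0000: 14.368264
  t * PV_t at t = 8.5000: 14.800078
  t * PV_t at t = 9.0000: 15.192119
  t * PV_t at t = 9.5000: 15.546413
  t * PV_t at t = 10.0000: 553.658160
Macaulay duration D = (sum_t t * PV_t) / P = 742.868430 / 97.065354 = 7.653281

Answer: Macaulay duration = 7.6533 years


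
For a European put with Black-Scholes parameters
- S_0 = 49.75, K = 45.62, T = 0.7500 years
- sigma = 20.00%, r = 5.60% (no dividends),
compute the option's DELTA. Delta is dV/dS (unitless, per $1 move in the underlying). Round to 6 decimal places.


Answer: Delta = -0.203426

Derivation:
d1 = 0.8294459153; d2 = 0.6562408346
phi(d1) = 0.2828244770; exp(-qT) = 1.0000000000; exp(-rT) = 0.9588697806
N(-d1) = 0.2034260645
Delta = -exp(-qT) * N(-d1) = -1.0000000000 * 0.2034260645 = -0.203426


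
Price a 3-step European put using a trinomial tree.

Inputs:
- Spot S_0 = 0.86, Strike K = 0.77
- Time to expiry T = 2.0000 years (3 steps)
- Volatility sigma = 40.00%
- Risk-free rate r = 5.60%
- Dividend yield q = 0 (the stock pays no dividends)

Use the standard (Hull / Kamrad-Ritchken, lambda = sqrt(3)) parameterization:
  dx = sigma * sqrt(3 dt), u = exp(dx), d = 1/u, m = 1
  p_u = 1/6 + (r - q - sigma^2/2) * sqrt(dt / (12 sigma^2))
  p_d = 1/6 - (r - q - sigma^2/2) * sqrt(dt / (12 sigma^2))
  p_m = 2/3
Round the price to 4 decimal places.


Answer: Price = V(0,0) = 0.0965

Derivation:
dt = T/N = 0.666667; dx = sigma*sqrt(3*dt) = 0.565685
u = exp(dx) = 1.760654; d = 1/u = 0.567971
p_u = 0.152525, p_m = 0.666667, p_d = 0.180809
Discount per step: exp(-r*dt) = 0.963355
Stock lattice S(k, j) with j the centered position index:
  k=0: S(0,+0) = 0.8600
  k=1: S(1,-1) = 0.4885; S(1,+0) = 0.8600; S(1,+1) = 1.5142
  k=2: S(2,-2) = 0.2774; S(2,-1) = 0.4885; S(2,+0) = 0.8600; S(2,+1) = 1.5142; S(2,+2) = 2.6659
  k=3: S(3,-3) = 0.1576; S(3,-2) = 0.2774; S(3,-1) = 0.4885; S(3,+0) = 0.8600; S(3,+1) = 1.5142; S(3,+2) = 2.6659; S(3,+3) = 4.6938
Terminal payoffs V(N, j) = max(K - S_T, 0):
  V(3,-3) = 0.612429; V(3,-2) = 0.492572; V(3,-1) = 0.281545; V(3,+0) = 0.000000; V(3,+1) = 0.000000; V(3,+2) = 0.000000; V(3,+3) = 0.000000
Backward induction: V(k, j) = exp(-r*dt) * [p_u * V(k+1, j+1) + p_m * V(k+1, j) + p_d * V(k+1, j-1)]
  V(2,-2) = exp(-r*dt) * [p_u*0.281545 + p_m*0.492572 + p_d*0.612429] = 0.464391
  V(2,-1) = exp(-r*dt) * [p_u*0.000000 + p_m*0.281545 + p_d*0.492572] = 0.266616
  V(2,+0) = exp(-r*dt) * [p_u*0.000000 + p_m*0.000000 + p_d*0.281545] = 0.049040
  V(2,+1) = exp(-r*dt) * [p_u*0.000000 + p_m*0.000000 + p_d*0.000000] = 0.000000
  V(2,+2) = exp(-r*dt) * [p_u*0.000000 + p_m*0.000000 + p_d*0.000000] = 0.000000
  V(1,-1) = exp(-r*dt) * [p_u*0.049040 + p_m*0.266616 + p_d*0.464391] = 0.259326
  V(1,+0) = exp(-r*dt) * [p_u*0.000000 + p_m*0.049040 + p_d*0.266616] = 0.077936
  V(1,+1) = exp(-r*dt) * [p_u*0.000000 + p_m*0.000000 + p_d*0.049040] = 0.008542
  V(0,+0) = exp(-r*dt) * [p_u*0.008542 + p_m*0.077936 + p_d*0.259326] = 0.096478


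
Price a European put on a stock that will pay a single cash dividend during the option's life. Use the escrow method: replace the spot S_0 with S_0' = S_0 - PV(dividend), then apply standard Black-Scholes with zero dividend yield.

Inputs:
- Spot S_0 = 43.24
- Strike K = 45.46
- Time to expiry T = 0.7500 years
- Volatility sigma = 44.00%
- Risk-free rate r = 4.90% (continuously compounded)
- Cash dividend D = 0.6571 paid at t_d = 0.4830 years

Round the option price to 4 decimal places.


PV(D) = D * exp(-r * t_d) = 0.6571 * 0.97661087 = 0.64173100
S_0' = S_0 - PV(D) = 43.2400 - 0.64173100 = 42.59826900
d1 = (ln(S_0'/K) + (r + sigma^2/2)*T) / (sigma*sqrt(T)) = 0.11633818
d2 = d1 - sigma*sqrt(T) = -0.26471300
exp(-rT) = 0.96391708
N(-d1) = 0.45369226; N(-d2) = 0.60438472
P = K * exp(-rT) * N(-d2) - S_0' * N(-d1) = 45.4600 * 0.96391708 * 0.60438472 - 42.59826900 * 0.45369226 = 7.1574

Answer: Price = 7.1574


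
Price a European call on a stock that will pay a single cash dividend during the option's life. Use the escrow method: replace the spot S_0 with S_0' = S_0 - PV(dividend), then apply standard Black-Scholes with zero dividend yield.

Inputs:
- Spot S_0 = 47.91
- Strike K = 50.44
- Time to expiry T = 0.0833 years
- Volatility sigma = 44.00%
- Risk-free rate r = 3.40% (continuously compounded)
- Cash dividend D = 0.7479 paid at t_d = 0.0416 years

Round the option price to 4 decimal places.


PV(D) = D * exp(-r * t_d) = 0.7479 * 0.99858660 = 0.74684292
S_0' = S_0 - PV(D) = 47.9100 - 0.74684292 = 47.16315708
d1 = (ln(S_0'/K) + (r + sigma^2/2)*T) / (sigma*sqrt(T)) = -0.44314608
d2 = d1 - sigma*sqrt(T) = -0.57013774
exp(-rT) = 0.99717181
N(d1) = 0.32883004; N(d2) = 0.28429214
C = S_0' * N(d1) - K * exp(-rT) * N(d2) = 47.16315708 * 0.32883004 - 50.4400 * 0.99717181 * 0.28429214 = 1.2095

Answer: Price = 1.2095


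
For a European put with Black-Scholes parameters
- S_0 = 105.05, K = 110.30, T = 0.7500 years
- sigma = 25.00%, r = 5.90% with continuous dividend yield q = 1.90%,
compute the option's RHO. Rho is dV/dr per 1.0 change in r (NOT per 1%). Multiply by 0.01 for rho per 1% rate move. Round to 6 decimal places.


Answer: Rho = -45.688276

Derivation:
d1 = 0.0215698108; d2 = -0.1949365401
phi(d1) = 0.3988494859; exp(-qT) = 0.9858510507; exp(-rT) = 0.9567147489
N(-d2) = 0.5772786860
Rho = -K*T*exp(-rT)*N(-d2) = -110.3000 * 0.7500 * 0.9567147489 * 0.5772786860 = -45.688276


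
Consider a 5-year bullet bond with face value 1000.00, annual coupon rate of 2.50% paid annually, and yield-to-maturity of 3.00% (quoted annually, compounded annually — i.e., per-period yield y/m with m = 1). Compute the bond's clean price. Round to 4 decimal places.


Coupon per period c = face * coupon_rate / m = 25.000000
Periods per year m = 1; per-period yield y/m = 0.030000
Number of cashflows N = 5
Cashflows (t years, CF_t, discount factor 1/(1+y/m)^(m*t), PV):
  t = 1.0000: CF_t = 25.000000, DF = 0.970874, PV = 24.271845
  t = 2.0000: CF_t = 25.000000, DF = 0.942596, PV = 23.564898
  t = 3.0000: CF_t = 25.000000, DF = 0.915142, PV = 22.878541
  t = 4.0000: CF_t = 25.000000, DF = 0.888487, PV = 22.212176
  t = 5.0000: CF_t = 1025.000000, DF = 0.862609, PV = 884.174004
Price P = sum_t PV_t = 977.101464

Answer: Price = 977.1015


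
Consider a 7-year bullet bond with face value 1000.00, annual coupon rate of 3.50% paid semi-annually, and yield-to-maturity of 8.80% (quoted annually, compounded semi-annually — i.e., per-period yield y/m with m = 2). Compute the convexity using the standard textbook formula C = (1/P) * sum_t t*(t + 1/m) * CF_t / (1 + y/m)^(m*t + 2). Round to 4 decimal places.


Coupon per period c = face * coupon_rate / m = 17.500000
Periods per year m = 2; per-period yield y/m = 0.044000
Number of cashflows N = 14
Cashflows (t years, CF_t, discount factor 1/(1+y/m)^(m*t), PV):
  t = 0.5000: CF_t = 17.500000, DF = 0.957854, PV = 16.762452
  t = 1.0000: CF_t = 17.500000, DF = 0.917485, PV = 16.055989
  t = 1.5000: CF_t = 17.500000, DF = 0.878817, PV = 15.379299
  t = 2.0000: CF_t = 17.500000, DF = 0.841779, PV = 14.731130
  t = 2.5000: CF_t = 17.500000, DF = 0.806302, PV = 14.110278
  t = 3.0000: CF_t = 17.500000, DF = 0.772320, PV = 13.515591
  t = 3.5000: CF_t = 17.500000, DF = 0.739770, PV = 12.945969
  t = 4.0000: CF_t = 17.500000, DF = 0.708592, PV = 12.400353
  t = 4.5000: CF_t = 17.500000, DF = 0.678728, PV = 11.877733
  t = 5.0000: CF_t = 17.500000, DF = 0.650122, PV = 11.377139
  t = 5.5000: CF_t = 17.500000, DF = 0.622722, PV = 10.897643
  t = 6.0000: CF_t = 17.500000, DF = 0.596477, PV = 10.438355
  t = 6.5000: CF_t = 17.500000, DF = 0.571339, PV = 9.998424
  t = 7.0000: CF_t = 1017.500000, DF = 0.547259, PV = 556.836169
Price P = sum_t PV_t = 727.326524
Convexity numerator sum_t t*(t + 1/m) * CF_t / (1+y/m)^(m*t + 2):
  t = 0.5000: term = 7.689650
  t = 1.0000: term = 22.096695
  t = 1.5000: term = 42.330833
  t = 2.0000: term = 67.577957
  t = 2.5000: term = 97.094766
  t = 3.0000: term = 130.203710
  t = 3.5000: term = 166.288263
  t = 4.0000: term = 204.788501
  t = 4.5000: term = 245.196960
  t = 5.0000: term = 287.054764
  t = 5.5000: term = 329.948004
  t = 6.0000: term = 373.504359
  t = 6.5000: term = 417.389928
  t = 7.0000: term = 26821.665539
Convexity = (1/P) * sum = 29212.829929 / 727.326524 = 40.164670

Answer: Convexity = 40.1647


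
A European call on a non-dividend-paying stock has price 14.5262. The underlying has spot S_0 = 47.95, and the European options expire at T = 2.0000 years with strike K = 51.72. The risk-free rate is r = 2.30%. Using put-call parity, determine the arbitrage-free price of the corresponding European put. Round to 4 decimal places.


Answer: Put price = 15.9710

Derivation:
Put-call parity: C - P = S_0 * exp(-qT) - K * exp(-rT).
S_0 * exp(-qT) = 47.9500 * 1.00000000 = 47.95000000
K * exp(-rT) = 51.7200 * 0.95504196 = 49.39477028
P = C - S*exp(-qT) + K*exp(-rT)
P = 14.5262 - 47.95000000 + 49.39477028 = 15.9710
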